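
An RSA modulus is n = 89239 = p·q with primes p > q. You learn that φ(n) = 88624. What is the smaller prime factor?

φ(n) = (p−1)(q−1) = n − (p+q) + 1, so p + q = 89239 − 88624 + 1 = 616.
p and q are the roots of t² − 616t + 89239 = 0.
Discriminant: 616² − 4·89239 = 379456 − 356956 = 22500; √22500 = 150.
q = (616 − 150)/2 = 233, p = (616 + 150)/2 = 383.
Check: 233 · 383 = 89239.

233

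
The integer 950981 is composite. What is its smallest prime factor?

950981 is odd.
Digit sum 32, not divisible by 3.
Ends in 1: not divisible by 5.
7: 950981 = 7·135854 + 3
11: 950981 = 11·86452 + 9
13: 950981 = 13·73152 + 5
17: 950981 = 17·55940 + 1
19: 950981 = 19·50051 + 12
23: 950981 = 23·41347

23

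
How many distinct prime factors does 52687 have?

52687 = 19 · 2773
2773 = 47 · 59
52687 = 19 · 47 · 59, which has 3 distinct prime factors.

3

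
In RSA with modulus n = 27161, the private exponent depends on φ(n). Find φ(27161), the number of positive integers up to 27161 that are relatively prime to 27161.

26832

Factor: 27161 = 157 · 173.
φ(27161) = (157−1) · (173−1) = 156 · 172 = 26832.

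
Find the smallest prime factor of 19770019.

19770019 is odd.
Digit sum 34, not divisible by 3.
Ends in 9: not divisible by 5.
7: 19770019 = 7·2824288 + 3
11: 19770019 = 11·1797274 + 5
13: 19770019 = 13·1520770 + 9
17: 19770019 = 17·1162942 + 5
19: 19770019 = 19·1040527 + 6
23: 19770019 = 23·859566 + 1
29: 19770019 = 29·681724 + 23
31: 19770019 = 31·637742 + 17
37: 19770019 = 37·534324 + 31
41: 19770019 = 41·482195 + 24
43: 19770019 = 43·459767 + 38
47: 19770019 = 47·420638 + 33
53: 19770019 = 53·373019 + 12
59: 19770019 = 59·335085 + 4
61: 19770019 = 61·324098 + 41
67: 19770019 = 67·295074 + 61
71: 19770019 = 71·278450 + 69
73: 19770019 = 73·270822 + 13
79: 19770019 = 79·250253 + 32
83: 19770019 = 83·238193

83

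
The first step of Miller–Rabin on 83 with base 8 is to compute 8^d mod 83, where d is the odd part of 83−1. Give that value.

83 − 1 = 82 = 2^1 · 41, so d = 41.
8^1 ≡ 8 (mod 83)
8^2 ≡ 8^2 = 64 ≡ 64 (mod 83)
8^4 ≡ 64^2 = 4096 ≡ 29 (mod 83)
8^8 ≡ 29^2 = 841 ≡ 11 (mod 83)
8^16 ≡ 11^2 = 121 ≡ 38 (mod 83)
8^32 ≡ 38^2 = 1444 ≡ 33 (mod 83)
41 = 32 + 8 + 1 in binary powers of 2.
So 8^41 ≡ 33 · 11 · 8 ≡ 82 (mod 83).
Since 8^d ≡ 82 (mod 83), base 8 does not prove 83 composite.

82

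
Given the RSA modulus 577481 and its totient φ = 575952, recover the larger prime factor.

853

φ(n) = (p−1)(q−1) = n − (p+q) + 1, so p + q = 577481 − 575952 + 1 = 1530.
p and q are the roots of t² − 1530t + 577481 = 0.
Discriminant: 1530² − 4·577481 = 2340900 − 2309924 = 30976; √30976 = 176.
q = (1530 − 176)/2 = 677, p = (1530 + 176)/2 = 853.
Check: 677 · 853 = 577481.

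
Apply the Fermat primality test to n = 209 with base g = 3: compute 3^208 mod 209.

16

3^1 ≡ 3 (mod 209)
3^2 ≡ 3^2 = 9 ≡ 9 (mod 209)
3^4 ≡ 9^2 = 81 ≡ 81 (mod 209)
3^8 ≡ 81^2 = 6561 ≡ 82 (mod 209)
3^16 ≡ 82^2 = 6724 ≡ 36 (mod 209)
3^32 ≡ 36^2 = 1296 ≡ 42 (mod 209)
3^64 ≡ 42^2 = 1764 ≡ 92 (mod 209)
3^128 ≡ 92^2 = 8464 ≡ 104 (mod 209)
208 = 128 + 64 + 16 in binary powers of 2.
So 3^208 ≡ 104 · 92 · 36 ≡ 16 (mod 209).
Since 16 ≠ 1, base 3 is a Fermat witness: 209 is composite.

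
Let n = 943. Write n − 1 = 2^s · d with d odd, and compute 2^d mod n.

121

943 − 1 = 942 = 2^1 · 471, so d = 471.
2^1 ≡ 2 (mod 943)
2^2 ≡ 2^2 = 4 ≡ 4 (mod 943)
2^4 ≡ 4^2 = 16 ≡ 16 (mod 943)
2^8 ≡ 16^2 = 256 ≡ 256 (mod 943)
2^16 ≡ 256^2 = 65536 ≡ 469 (mod 943)
2^32 ≡ 469^2 = 219961 ≡ 242 (mod 943)
2^64 ≡ 242^2 = 58564 ≡ 98 (mod 943)
2^128 ≡ 98^2 = 9604 ≡ 174 (mod 943)
2^256 ≡ 174^2 = 30276 ≡ 100 (mod 943)
471 = 256 + 128 + 64 + 16 + 4 + 2 + 1 in binary powers of 2.
So 2^471 ≡ 100 · 174 · 98 · 469 · 16 · 4 · 2 ≡ 121 (mod 943).
Squaring chain: 121; never reaches −1, so base 2 is a Miller–Rabin witness that 943 is composite.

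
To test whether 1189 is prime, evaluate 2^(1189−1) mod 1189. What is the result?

297

2^1 ≡ 2 (mod 1189)
2^2 ≡ 2^2 = 4 ≡ 4 (mod 1189)
2^4 ≡ 4^2 = 16 ≡ 16 (mod 1189)
2^8 ≡ 16^2 = 256 ≡ 256 (mod 1189)
2^16 ≡ 256^2 = 65536 ≡ 141 (mod 1189)
2^32 ≡ 141^2 = 19881 ≡ 857 (mod 1189)
2^64 ≡ 857^2 = 734449 ≡ 836 (mod 1189)
2^128 ≡ 836^2 = 698896 ≡ 953 (mod 1189)
2^256 ≡ 953^2 = 908209 ≡ 1002 (mod 1189)
2^512 ≡ 1002^2 = 1004004 ≡ 488 (mod 1189)
2^1024 ≡ 488^2 = 238144 ≡ 344 (mod 1189)
1188 = 1024 + 128 + 32 + 4 in binary powers of 2.
So 2^1188 ≡ 344 · 953 · 857 · 16 ≡ 297 (mod 1189).
Since 297 ≠ 1, base 2 is a Fermat witness: 1189 is composite.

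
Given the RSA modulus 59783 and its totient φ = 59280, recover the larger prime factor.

φ(n) = (p−1)(q−1) = n − (p+q) + 1, so p + q = 59783 − 59280 + 1 = 504.
p and q are the roots of t² − 504t + 59783 = 0.
Discriminant: 504² − 4·59783 = 254016 − 239132 = 14884; √14884 = 122.
q = (504 − 122)/2 = 191, p = (504 + 122)/2 = 313.
Check: 191 · 313 = 59783.

313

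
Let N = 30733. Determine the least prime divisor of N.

30733 is odd.
Digit sum 16, not divisible by 3.
Ends in 3: not divisible by 5.
7: 30733 = 7·4390 + 3
11: 30733 = 11·2793 + 10
13: 30733 = 13·2364 + 1
17: 30733 = 17·1807 + 14
19: 30733 = 19·1617 + 10
23: 30733 = 23·1336 + 5
29: 30733 = 29·1059 + 22
31: 30733 = 31·991 + 12
37: 30733 = 37·830 + 23
41: 30733 = 41·749 + 24
43: 30733 = 43·714 + 31
47: 30733 = 47·653 + 42
53: 30733 = 53·579 + 46
59: 30733 = 59·520 + 53
61: 30733 = 61·503 + 50
67: 30733 = 67·458 + 47
71: 30733 = 71·432 + 61
73: 30733 = 73·421

73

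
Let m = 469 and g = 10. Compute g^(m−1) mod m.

10^1 ≡ 10 (mod 469)
10^2 ≡ 10^2 = 100 ≡ 100 (mod 469)
10^4 ≡ 100^2 = 10000 ≡ 151 (mod 469)
10^8 ≡ 151^2 = 22801 ≡ 289 (mod 469)
10^16 ≡ 289^2 = 83521 ≡ 39 (mod 469)
10^32 ≡ 39^2 = 1521 ≡ 114 (mod 469)
10^64 ≡ 114^2 = 12996 ≡ 333 (mod 469)
10^128 ≡ 333^2 = 110889 ≡ 205 (mod 469)
10^256 ≡ 205^2 = 42025 ≡ 284 (mod 469)
468 = 256 + 128 + 64 + 16 + 4 in binary powers of 2.
So 10^468 ≡ 284 · 205 · 333 · 39 · 151 ≡ 92 (mod 469).
Since 92 ≠ 1, base 10 is a Fermat witness: 469 is composite.

92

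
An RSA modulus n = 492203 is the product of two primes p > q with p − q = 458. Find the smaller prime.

Since p = q + 458, we have 492203 = q(q + 458), so q² + 458q − 492203 = 0.
Discriminant: 458² + 4·492203 = 209764 + 1968812 = 2178576; √2178576 = 1476.
q = (−458 + 1476)/2 = 509, and p = q + 458 = 967.
Check: 509 · 967 = 492203.

509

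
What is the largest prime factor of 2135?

61

2135 = 5 · 427
427 = 7 · 61
61 is prime.
So 2135 = 5 · 7 · 61; the largest prime factor is 61.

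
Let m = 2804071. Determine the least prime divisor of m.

2804071 is odd.
Digit sum 22, not divisible by 3.
Ends in 1: not divisible by 5.
7: 2804071 = 7·400581 + 4
11: 2804071 = 11·254915 + 6
13: 2804071 = 13·215697 + 10
17: 2804071 = 17·164945 + 6
19: 2804071 = 19·147582 + 13
23: 2804071 = 23·121916 + 3
29: 2804071 = 29·96692 + 3
31: 2804071 = 31·90453 + 28
37: 2804071 = 37·75785 + 26
41: 2804071 = 41·68391 + 40
43: 2804071 = 43·65210 + 41
47: 2804071 = 47·59661 + 4
53: 2804071 = 53·52907

53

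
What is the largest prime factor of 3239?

79

3239 = 41 · 79
79 is prime.
So 3239 = 41 · 79; the largest prime factor is 79.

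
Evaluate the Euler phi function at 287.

Factor: 287 = 7 · 41.
φ(287) = (7−1) · (41−1) = 6 · 40 = 240.

240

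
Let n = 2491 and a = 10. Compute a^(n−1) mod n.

10^1 ≡ 10 (mod 2491)
10^2 ≡ 10^2 = 100 ≡ 100 (mod 2491)
10^4 ≡ 100^2 = 10000 ≡ 36 (mod 2491)
10^8 ≡ 36^2 = 1296 ≡ 1296 (mod 2491)
10^16 ≡ 1296^2 = 1679616 ≡ 682 (mod 2491)
10^32 ≡ 682^2 = 465124 ≡ 1798 (mod 2491)
10^64 ≡ 1798^2 = 3232804 ≡ 1977 (mod 2491)
10^128 ≡ 1977^2 = 3908529 ≡ 150 (mod 2491)
10^256 ≡ 150^2 = 22500 ≡ 81 (mod 2491)
10^512 ≡ 81^2 = 6561 ≡ 1579 (mod 2491)
10^1024 ≡ 1579^2 = 2493241 ≡ 2241 (mod 2491)
10^2048 ≡ 2241^2 = 5022081 ≡ 225 (mod 2491)
2490 = 2048 + 256 + 128 + 32 + 16 + 8 + 2 in binary powers of 2.
So 10^2490 ≡ 225 · 81 · 150 · 1798 · 682 · 1296 · 100 ≡ 1391 (mod 2491).
Since 1391 ≠ 1, base 10 is a Fermat witness: 2491 is composite.

1391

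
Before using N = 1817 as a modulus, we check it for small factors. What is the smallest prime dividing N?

23

1817 is odd.
Digit sum 17, not divisible by 3.
Ends in 7: not divisible by 5.
7: 1817 = 7·259 + 4
11: 1817 = 11·165 + 2
13: 1817 = 13·139 + 10
17: 1817 = 17·106 + 15
19: 1817 = 19·95 + 12
23: 1817 = 23·79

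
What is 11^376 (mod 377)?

81

11^1 ≡ 11 (mod 377)
11^2 ≡ 11^2 = 121 ≡ 121 (mod 377)
11^4 ≡ 121^2 = 14641 ≡ 315 (mod 377)
11^8 ≡ 315^2 = 99225 ≡ 74 (mod 377)
11^16 ≡ 74^2 = 5476 ≡ 198 (mod 377)
11^32 ≡ 198^2 = 39204 ≡ 373 (mod 377)
11^64 ≡ 373^2 = 139129 ≡ 16 (mod 377)
11^128 ≡ 16^2 = 256 ≡ 256 (mod 377)
11^256 ≡ 256^2 = 65536 ≡ 315 (mod 377)
376 = 256 + 64 + 32 + 16 + 8 in binary powers of 2.
So 11^376 ≡ 315 · 16 · 373 · 198 · 74 ≡ 81 (mod 377).
Since 81 ≠ 1, base 11 is a Fermat witness: 377 is composite.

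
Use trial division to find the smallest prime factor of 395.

5

395 is odd.
Digit sum 17, not divisible by 3.
Ends in 5: divisible by 5.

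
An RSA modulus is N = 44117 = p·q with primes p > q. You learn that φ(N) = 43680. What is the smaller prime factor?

φ(n) = (p−1)(q−1) = n − (p+q) + 1, so p + q = 44117 − 43680 + 1 = 438.
p and q are the roots of t² − 438t + 44117 = 0.
Discriminant: 438² − 4·44117 = 191844 − 176468 = 15376; √15376 = 124.
q = (438 − 124)/2 = 157, p = (438 + 124)/2 = 281.
Check: 157 · 281 = 44117.

157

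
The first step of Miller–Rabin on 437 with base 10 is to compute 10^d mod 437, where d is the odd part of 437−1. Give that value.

352

437 − 1 = 436 = 2^2 · 109, so d = 109.
10^1 ≡ 10 (mod 437)
10^2 ≡ 10^2 = 100 ≡ 100 (mod 437)
10^4 ≡ 100^2 = 10000 ≡ 386 (mod 437)
10^8 ≡ 386^2 = 148996 ≡ 416 (mod 437)
10^16 ≡ 416^2 = 173056 ≡ 4 (mod 437)
10^32 ≡ 4^2 = 16 ≡ 16 (mod 437)
10^64 ≡ 16^2 = 256 ≡ 256 (mod 437)
109 = 64 + 32 + 8 + 4 + 1 in binary powers of 2.
So 10^109 ≡ 256 · 16 · 416 · 386 · 10 ≡ 352 (mod 437).
Squaring chain: 352 → 233; never reaches −1, so base 10 is a Miller–Rabin witness that 437 is composite.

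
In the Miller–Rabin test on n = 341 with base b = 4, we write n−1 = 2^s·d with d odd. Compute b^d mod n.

341 − 1 = 340 = 2^2 · 85, so d = 85.
4^1 ≡ 4 (mod 341)
4^2 ≡ 4^2 = 16 ≡ 16 (mod 341)
4^4 ≡ 16^2 = 256 ≡ 256 (mod 341)
4^8 ≡ 256^2 = 65536 ≡ 64 (mod 341)
4^16 ≡ 64^2 = 4096 ≡ 4 (mod 341)
4^32 ≡ 4^2 = 16 ≡ 16 (mod 341)
4^64 ≡ 16^2 = 256 ≡ 256 (mod 341)
85 = 64 + 16 + 4 + 1 in binary powers of 2.
So 4^85 ≡ 256 · 4 · 256 · 4 ≡ 1 (mod 341).
Since 4^d ≡ 1 (mod 341), base 4 does not prove 341 composite.

1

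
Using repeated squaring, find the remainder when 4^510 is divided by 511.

4^1 ≡ 4 (mod 511)
4^2 ≡ 4^2 = 16 ≡ 16 (mod 511)
4^4 ≡ 16^2 = 256 ≡ 256 (mod 511)
4^8 ≡ 256^2 = 65536 ≡ 128 (mod 511)
4^16 ≡ 128^2 = 16384 ≡ 32 (mod 511)
4^32 ≡ 32^2 = 1024 ≡ 2 (mod 511)
4^64 ≡ 2^2 = 4 ≡ 4 (mod 511)
4^128 ≡ 4^2 = 16 ≡ 16 (mod 511)
4^256 ≡ 16^2 = 256 ≡ 256 (mod 511)
510 = 256 + 128 + 64 + 32 + 16 + 8 + 4 + 2 in binary powers of 2.
So 4^510 ≡ 256 · 16 · 4 · 2 · 32 · 128 · 256 · 16 ≡ 8 (mod 511).
Since 8 ≠ 1, base 4 is a Fermat witness: 511 is composite.

8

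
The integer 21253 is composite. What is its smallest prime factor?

21253 is odd.
Digit sum 13, not divisible by 3.
Ends in 3: not divisible by 5.
7: 21253 = 7·3036 + 1
11: 21253 = 11·1932 + 1
13: 21253 = 13·1634 + 11
17: 21253 = 17·1250 + 3
19: 21253 = 19·1118 + 11
23: 21253 = 23·924 + 1
29: 21253 = 29·732 + 25
31: 21253 = 31·685 + 18
37: 21253 = 37·574 + 15
41: 21253 = 41·518 + 15
43: 21253 = 43·494 + 11
47: 21253 = 47·452 + 9
53: 21253 = 53·401

53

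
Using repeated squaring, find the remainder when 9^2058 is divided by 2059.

9^1 ≡ 9 (mod 2059)
9^2 ≡ 9^2 = 81 ≡ 81 (mod 2059)
9^4 ≡ 81^2 = 6561 ≡ 384 (mod 2059)
9^8 ≡ 384^2 = 147456 ≡ 1267 (mod 2059)
9^16 ≡ 1267^2 = 1605289 ≡ 1328 (mod 2059)
9^32 ≡ 1328^2 = 1763584 ≡ 1080 (mod 2059)
9^64 ≡ 1080^2 = 1166400 ≡ 1006 (mod 2059)
9^128 ≡ 1006^2 = 1012036 ≡ 1067 (mod 2059)
9^256 ≡ 1067^2 = 1138489 ≡ 1921 (mod 2059)
9^512 ≡ 1921^2 = 3690241 ≡ 513 (mod 2059)
9^1024 ≡ 513^2 = 263169 ≡ 1676 (mod 2059)
9^2048 ≡ 1676^2 = 2808976 ≡ 500 (mod 2059)
2058 = 2048 + 8 + 2 in binary powers of 2.
So 9^2058 ≡ 500 · 1267 · 81 ≡ 1161 (mod 2059).
Since 1161 ≠ 1, base 9 is a Fermat witness: 2059 is composite.

1161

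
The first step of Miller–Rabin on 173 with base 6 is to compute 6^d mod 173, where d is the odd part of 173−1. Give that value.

173 − 1 = 172 = 2^2 · 43, so d = 43.
6^1 ≡ 6 (mod 173)
6^2 ≡ 6^2 = 36 ≡ 36 (mod 173)
6^4 ≡ 36^2 = 1296 ≡ 85 (mod 173)
6^8 ≡ 85^2 = 7225 ≡ 132 (mod 173)
6^16 ≡ 132^2 = 17424 ≡ 124 (mod 173)
6^32 ≡ 124^2 = 15376 ≡ 152 (mod 173)
43 = 32 + 8 + 2 + 1 in binary powers of 2.
So 6^43 ≡ 152 · 132 · 36 · 6 ≡ 1 (mod 173).
Since 6^d ≡ 1 (mod 173), base 6 does not prove 173 composite.

1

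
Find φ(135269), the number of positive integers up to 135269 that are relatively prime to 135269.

124416

Factor: 135269 = 17 · 73 · 109.
φ(135269) = (17−1) · (73−1) · (109−1) = 16 · 72 · 108 = 124416.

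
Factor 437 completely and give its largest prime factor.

437 = 19 · 23
23 is prime.
So 437 = 19 · 23; the largest prime factor is 23.

23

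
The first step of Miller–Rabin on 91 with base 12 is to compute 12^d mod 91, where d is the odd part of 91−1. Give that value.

90

91 − 1 = 90 = 2^1 · 45, so d = 45.
12^1 ≡ 12 (mod 91)
12^2 ≡ 12^2 = 144 ≡ 53 (mod 91)
12^4 ≡ 53^2 = 2809 ≡ 79 (mod 91)
12^8 ≡ 79^2 = 6241 ≡ 53 (mod 91)
12^16 ≡ 53^2 = 2809 ≡ 79 (mod 91)
12^32 ≡ 79^2 = 6241 ≡ 53 (mod 91)
45 = 32 + 8 + 4 + 1 in binary powers of 2.
So 12^45 ≡ 53 · 53 · 79 · 12 ≡ 90 (mod 91).
Since 12^d ≡ 90 (mod 91), base 12 does not prove 91 composite.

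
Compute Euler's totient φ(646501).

619200

Factor: 646501 = 37 · 101 · 173.
φ(646501) = (37−1) · (101−1) · (173−1) = 36 · 100 · 172 = 619200.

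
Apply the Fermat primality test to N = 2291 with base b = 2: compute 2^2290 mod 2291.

2^1 ≡ 2 (mod 2291)
2^2 ≡ 2^2 = 4 ≡ 4 (mod 2291)
2^4 ≡ 4^2 = 16 ≡ 16 (mod 2291)
2^8 ≡ 16^2 = 256 ≡ 256 (mod 2291)
2^16 ≡ 256^2 = 65536 ≡ 1388 (mod 2291)
2^32 ≡ 1388^2 = 1926544 ≡ 2104 (mod 2291)
2^64 ≡ 2104^2 = 4426816 ≡ 604 (mod 2291)
2^128 ≡ 604^2 = 364816 ≡ 547 (mod 2291)
2^256 ≡ 547^2 = 299209 ≡ 1379 (mod 2291)
2^512 ≡ 1379^2 = 1901641 ≡ 111 (mod 2291)
2^1024 ≡ 111^2 = 12321 ≡ 866 (mod 2291)
2^2048 ≡ 866^2 = 749956 ≡ 799 (mod 2291)
2290 = 2048 + 128 + 64 + 32 + 16 + 2 in binary powers of 2.
So 2^2290 ≡ 799 · 547 · 604 · 2104 · 1388 · 4 ≡ 92 (mod 2291).
Since 92 ≠ 1, base 2 is a Fermat witness: 2291 is composite.

92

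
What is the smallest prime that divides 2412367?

61

2412367 is odd.
Digit sum 25, not divisible by 3.
Ends in 7: not divisible by 5.
7: 2412367 = 7·344623 + 6
11: 2412367 = 11·219306 + 1
13: 2412367 = 13·185566 + 9
17: 2412367 = 17·141903 + 16
19: 2412367 = 19·126966 + 13
23: 2412367 = 23·104885 + 12
29: 2412367 = 29·83185 + 2
31: 2412367 = 31·77818 + 9
37: 2412367 = 37·65199 + 4
41: 2412367 = 41·58838 + 9
43: 2412367 = 43·56101 + 24
47: 2412367 = 47·51326 + 45
53: 2412367 = 53·45516 + 19
59: 2412367 = 59·40887 + 34
61: 2412367 = 61·39547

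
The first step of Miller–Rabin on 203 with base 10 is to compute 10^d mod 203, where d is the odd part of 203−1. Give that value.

131

203 − 1 = 202 = 2^1 · 101, so d = 101.
10^1 ≡ 10 (mod 203)
10^2 ≡ 10^2 = 100 ≡ 100 (mod 203)
10^4 ≡ 100^2 = 10000 ≡ 53 (mod 203)
10^8 ≡ 53^2 = 2809 ≡ 170 (mod 203)
10^16 ≡ 170^2 = 28900 ≡ 74 (mod 203)
10^32 ≡ 74^2 = 5476 ≡ 198 (mod 203)
10^64 ≡ 198^2 = 39204 ≡ 25 (mod 203)
101 = 64 + 32 + 4 + 1 in binary powers of 2.
So 10^101 ≡ 25 · 198 · 53 · 10 ≡ 131 (mod 203).
Squaring chain: 131; never reaches −1, so base 10 is a Miller–Rabin witness that 203 is composite.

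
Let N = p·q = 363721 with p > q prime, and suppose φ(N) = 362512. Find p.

φ(n) = (p−1)(q−1) = n − (p+q) + 1, so p + q = 363721 − 362512 + 1 = 1210.
p and q are the roots of t² − 1210t + 363721 = 0.
Discriminant: 1210² − 4·363721 = 1464100 − 1454884 = 9216; √9216 = 96.
q = (1210 − 96)/2 = 557, p = (1210 + 96)/2 = 653.
Check: 557 · 653 = 363721.

653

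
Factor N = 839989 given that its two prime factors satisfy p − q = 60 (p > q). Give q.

Since p = q + 60, we have 839989 = q(q + 60), so q² + 60q − 839989 = 0.
Discriminant: 60² + 4·839989 = 3600 + 3359956 = 3363556; √3363556 = 1834.
q = (−60 + 1834)/2 = 887, and p = q + 60 = 947.
Check: 887 · 947 = 839989.

887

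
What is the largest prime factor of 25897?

47

25897 = 19 · 1363
1363 = 29 · 47
47 is prime.
So 25897 = 19 · 29 · 47; the largest prime factor is 47.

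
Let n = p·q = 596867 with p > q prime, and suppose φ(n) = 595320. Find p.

821

φ(n) = (p−1)(q−1) = n − (p+q) + 1, so p + q = 596867 − 595320 + 1 = 1548.
p and q are the roots of t² − 1548t + 596867 = 0.
Discriminant: 1548² − 4·596867 = 2396304 − 2387468 = 8836; √8836 = 94.
q = (1548 − 94)/2 = 727, p = (1548 + 94)/2 = 821.
Check: 727 · 821 = 596867.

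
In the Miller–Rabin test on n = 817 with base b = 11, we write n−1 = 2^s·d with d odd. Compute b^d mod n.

817 − 1 = 816 = 2^4 · 51, so d = 51.
11^1 ≡ 11 (mod 817)
11^2 ≡ 11^2 = 121 ≡ 121 (mod 817)
11^4 ≡ 121^2 = 14641 ≡ 752 (mod 817)
11^8 ≡ 752^2 = 565504 ≡ 140 (mod 817)
11^16 ≡ 140^2 = 19600 ≡ 809 (mod 817)
11^32 ≡ 809^2 = 654481 ≡ 64 (mod 817)
51 = 32 + 16 + 2 + 1 in binary powers of 2.
So 11^51 ≡ 64 · 809 · 121 · 11 ≡ 723 (mod 817).
Squaring chain: 723 → 666 → 742 → 723; never reaches −1, so base 11 is a Miller–Rabin witness that 817 is composite.

723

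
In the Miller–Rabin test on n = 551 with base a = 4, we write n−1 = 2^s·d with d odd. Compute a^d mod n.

551 − 1 = 550 = 2^1 · 275, so d = 275.
4^1 ≡ 4 (mod 551)
4^2 ≡ 4^2 = 16 ≡ 16 (mod 551)
4^4 ≡ 16^2 = 256 ≡ 256 (mod 551)
4^8 ≡ 256^2 = 65536 ≡ 518 (mod 551)
4^16 ≡ 518^2 = 268324 ≡ 538 (mod 551)
4^32 ≡ 538^2 = 289444 ≡ 169 (mod 551)
4^64 ≡ 169^2 = 28561 ≡ 460 (mod 551)
4^128 ≡ 460^2 = 211600 ≡ 16 (mod 551)
4^256 ≡ 16^2 = 256 ≡ 256 (mod 551)
275 = 256 + 16 + 2 + 1 in binary powers of 2.
So 4^275 ≡ 256 · 538 · 16 · 4 ≡ 245 (mod 551).
Squaring chain: 245; never reaches −1, so base 4 is a Miller–Rabin witness that 551 is composite.

245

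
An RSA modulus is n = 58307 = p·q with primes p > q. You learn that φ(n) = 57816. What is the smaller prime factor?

φ(n) = (p−1)(q−1) = n − (p+q) + 1, so p + q = 58307 − 57816 + 1 = 492.
p and q are the roots of t² − 492t + 58307 = 0.
Discriminant: 492² − 4·58307 = 242064 − 233228 = 8836; √8836 = 94.
q = (492 − 94)/2 = 199, p = (492 + 94)/2 = 293.
Check: 199 · 293 = 58307.

199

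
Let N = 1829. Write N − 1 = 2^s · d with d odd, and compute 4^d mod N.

1829 − 1 = 1828 = 2^2 · 457, so d = 457.
4^1 ≡ 4 (mod 1829)
4^2 ≡ 4^2 = 16 ≡ 16 (mod 1829)
4^4 ≡ 16^2 = 256 ≡ 256 (mod 1829)
4^8 ≡ 256^2 = 65536 ≡ 1521 (mod 1829)
4^16 ≡ 1521^2 = 2313441 ≡ 1585 (mod 1829)
4^32 ≡ 1585^2 = 2512225 ≡ 1008 (mod 1829)
4^64 ≡ 1008^2 = 1016064 ≡ 969 (mod 1829)
4^128 ≡ 969^2 = 938961 ≡ 684 (mod 1829)
4^256 ≡ 684^2 = 467856 ≡ 1461 (mod 1829)
457 = 256 + 128 + 64 + 8 + 1 in binary powers of 2.
So 4^457 ≡ 1461 · 684 · 969 · 1521 · 4 ≡ 1039 (mod 1829).
Squaring chain: 1039 → 411; never reaches −1, so base 4 is a Miller–Rabin witness that 1829 is composite.

1039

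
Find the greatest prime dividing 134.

134 = 2 · 67
67 is prime.
So 134 = 2 · 67; the largest prime factor is 67.

67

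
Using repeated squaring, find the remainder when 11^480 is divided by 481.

1

11^1 ≡ 11 (mod 481)
11^2 ≡ 11^2 = 121 ≡ 121 (mod 481)
11^4 ≡ 121^2 = 14641 ≡ 211 (mod 481)
11^8 ≡ 211^2 = 44521 ≡ 269 (mod 481)
11^16 ≡ 269^2 = 72361 ≡ 211 (mod 481)
11^32 ≡ 211^2 = 44521 ≡ 269 (mod 481)
11^64 ≡ 269^2 = 72361 ≡ 211 (mod 481)
11^128 ≡ 211^2 = 44521 ≡ 269 (mod 481)
11^256 ≡ 269^2 = 72361 ≡ 211 (mod 481)
480 = 256 + 128 + 64 + 32 in binary powers of 2.
So 11^480 ≡ 211 · 269 · 211 · 269 ≡ 1 (mod 481).
Since the result is 1, base 11 gives no evidence that 481 is composite.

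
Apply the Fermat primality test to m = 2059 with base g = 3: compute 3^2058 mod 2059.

3^1 ≡ 3 (mod 2059)
3^2 ≡ 3^2 = 9 ≡ 9 (mod 2059)
3^4 ≡ 9^2 = 81 ≡ 81 (mod 2059)
3^8 ≡ 81^2 = 6561 ≡ 384 (mod 2059)
3^16 ≡ 384^2 = 147456 ≡ 1267 (mod 2059)
3^32 ≡ 1267^2 = 1605289 ≡ 1328 (mod 2059)
3^64 ≡ 1328^2 = 1763584 ≡ 1080 (mod 2059)
3^128 ≡ 1080^2 = 1166400 ≡ 1006 (mod 2059)
3^256 ≡ 1006^2 = 1012036 ≡ 1067 (mod 2059)
3^512 ≡ 1067^2 = 1138489 ≡ 1921 (mod 2059)
3^1024 ≡ 1921^2 = 3690241 ≡ 513 (mod 2059)
3^2048 ≡ 513^2 = 263169 ≡ 1676 (mod 2059)
2058 = 2048 + 8 + 2 in binary powers of 2.
So 3^2058 ≡ 1676 · 384 · 9 ≡ 289 (mod 2059).
Since 289 ≠ 1, base 3 is a Fermat witness: 2059 is composite.

289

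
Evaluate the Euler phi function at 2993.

2880

Factor: 2993 = 41 · 73.
φ(2993) = (41−1) · (73−1) = 40 · 72 = 2880.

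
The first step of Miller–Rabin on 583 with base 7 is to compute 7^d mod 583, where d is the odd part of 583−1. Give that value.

271

583 − 1 = 582 = 2^1 · 291, so d = 291.
7^1 ≡ 7 (mod 583)
7^2 ≡ 7^2 = 49 ≡ 49 (mod 583)
7^4 ≡ 49^2 = 2401 ≡ 69 (mod 583)
7^8 ≡ 69^2 = 4761 ≡ 97 (mod 583)
7^16 ≡ 97^2 = 9409 ≡ 81 (mod 583)
7^32 ≡ 81^2 = 6561 ≡ 148 (mod 583)
7^64 ≡ 148^2 = 21904 ≡ 333 (mod 583)
7^128 ≡ 333^2 = 110889 ≡ 119 (mod 583)
7^256 ≡ 119^2 = 14161 ≡ 169 (mod 583)
291 = 256 + 32 + 2 + 1 in binary powers of 2.
So 7^291 ≡ 169 · 148 · 49 · 7 ≡ 271 (mod 583).
Squaring chain: 271; never reaches −1, so base 7 is a Miller–Rabin witness that 583 is composite.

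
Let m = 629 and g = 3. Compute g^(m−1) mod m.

3^1 ≡ 3 (mod 629)
3^2 ≡ 3^2 = 9 ≡ 9 (mod 629)
3^4 ≡ 9^2 = 81 ≡ 81 (mod 629)
3^8 ≡ 81^2 = 6561 ≡ 271 (mod 629)
3^16 ≡ 271^2 = 73441 ≡ 477 (mod 629)
3^32 ≡ 477^2 = 227529 ≡ 460 (mod 629)
3^64 ≡ 460^2 = 211600 ≡ 256 (mod 629)
3^128 ≡ 256^2 = 65536 ≡ 120 (mod 629)
3^256 ≡ 120^2 = 14400 ≡ 562 (mod 629)
3^512 ≡ 562^2 = 315844 ≡ 86 (mod 629)
628 = 512 + 64 + 32 + 16 + 4 in binary powers of 2.
So 3^628 ≡ 86 · 256 · 460 · 477 · 81 ≡ 625 (mod 629).
Since 625 ≠ 1, base 3 is a Fermat witness: 629 is composite.

625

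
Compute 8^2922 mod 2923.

8^1 ≡ 8 (mod 2923)
8^2 ≡ 8^2 = 64 ≡ 64 (mod 2923)
8^4 ≡ 64^2 = 4096 ≡ 1173 (mod 2923)
8^8 ≡ 1173^2 = 1375929 ≡ 2119 (mod 2923)
8^16 ≡ 2119^2 = 4490161 ≡ 433 (mod 2923)
8^32 ≡ 433^2 = 187489 ≡ 417 (mod 2923)
8^64 ≡ 417^2 = 173889 ≡ 1432 (mod 2923)
8^128 ≡ 1432^2 = 2050624 ≡ 1601 (mod 2923)
8^256 ≡ 1601^2 = 2563201 ≡ 2653 (mod 2923)
8^512 ≡ 2653^2 = 7038409 ≡ 2748 (mod 2923)
8^1024 ≡ 2748^2 = 7551504 ≡ 1395 (mod 2923)
8^2048 ≡ 1395^2 = 1946025 ≡ 2230 (mod 2923)
2922 = 2048 + 512 + 256 + 64 + 32 + 8 + 2 in binary powers of 2.
So 8^2922 ≡ 2230 · 2748 · 2653 · 1432 · 417 · 2119 · 64 ≡ 1553 (mod 2923).
Since 1553 ≠ 1, base 8 is a Fermat witness: 2923 is composite.

1553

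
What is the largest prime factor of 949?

949 = 13 · 73
73 is prime.
So 949 = 13 · 73; the largest prime factor is 73.

73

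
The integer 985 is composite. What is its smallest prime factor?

5

985 is odd.
Digit sum 22, not divisible by 3.
Ends in 5: divisible by 5.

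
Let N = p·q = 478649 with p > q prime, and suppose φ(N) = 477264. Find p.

733

φ(n) = (p−1)(q−1) = n − (p+q) + 1, so p + q = 478649 − 477264 + 1 = 1386.
p and q are the roots of t² − 1386t + 478649 = 0.
Discriminant: 1386² − 4·478649 = 1920996 − 1914596 = 6400; √6400 = 80.
q = (1386 − 80)/2 = 653, p = (1386 + 80)/2 = 733.
Check: 653 · 733 = 478649.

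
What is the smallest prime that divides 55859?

83

55859 is odd.
Digit sum 32, not divisible by 3.
Ends in 9: not divisible by 5.
7: 55859 = 7·7979 + 6
11: 55859 = 11·5078 + 1
13: 55859 = 13·4296 + 11
17: 55859 = 17·3285 + 14
19: 55859 = 19·2939 + 18
23: 55859 = 23·2428 + 15
29: 55859 = 29·1926 + 5
31: 55859 = 31·1801 + 28
37: 55859 = 37·1509 + 26
41: 55859 = 41·1362 + 17
43: 55859 = 43·1299 + 2
47: 55859 = 47·1188 + 23
53: 55859 = 53·1053 + 50
59: 55859 = 59·946 + 45
61: 55859 = 61·915 + 44
67: 55859 = 67·833 + 48
71: 55859 = 71·786 + 53
73: 55859 = 73·765 + 14
79: 55859 = 79·707 + 6
83: 55859 = 83·673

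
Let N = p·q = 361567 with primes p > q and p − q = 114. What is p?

661

Since p = q + 114, we have 361567 = q(q + 114), so q² + 114q − 361567 = 0.
Discriminant: 114² + 4·361567 = 12996 + 1446268 = 1459264; √1459264 = 1208.
q = (−114 + 1208)/2 = 547, and p = q + 114 = 661.
Check: 547 · 661 = 361567.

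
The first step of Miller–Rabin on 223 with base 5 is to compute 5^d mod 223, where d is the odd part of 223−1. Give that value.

223 − 1 = 222 = 2^1 · 111, so d = 111.
5^1 ≡ 5 (mod 223)
5^2 ≡ 5^2 = 25 ≡ 25 (mod 223)
5^4 ≡ 25^2 = 625 ≡ 179 (mod 223)
5^8 ≡ 179^2 = 32041 ≡ 152 (mod 223)
5^16 ≡ 152^2 = 23104 ≡ 135 (mod 223)
5^32 ≡ 135^2 = 18225 ≡ 162 (mod 223)
5^64 ≡ 162^2 = 26244 ≡ 153 (mod 223)
111 = 64 + 32 + 8 + 4 + 2 + 1 in binary powers of 2.
So 5^111 ≡ 153 · 162 · 152 · 179 · 25 · 5 ≡ 222 (mod 223).
Since 5^d ≡ 222 (mod 223), base 5 does not prove 223 composite.

222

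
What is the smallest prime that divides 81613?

81613 is odd.
Digit sum 19, not divisible by 3.
Ends in 3: not divisible by 5.
7: 81613 = 7·11659

7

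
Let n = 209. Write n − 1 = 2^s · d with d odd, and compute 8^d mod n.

160

209 − 1 = 208 = 2^4 · 13, so d = 13.
8^1 ≡ 8 (mod 209)
8^2 ≡ 8^2 = 64 ≡ 64 (mod 209)
8^4 ≡ 64^2 = 4096 ≡ 125 (mod 209)
8^8 ≡ 125^2 = 15625 ≡ 159 (mod 209)
13 = 8 + 4 + 1 in binary powers of 2.
So 8^13 ≡ 159 · 125 · 8 ≡ 160 (mod 209).
Squaring chain: 160 → 102 → 163 → 26; never reaches −1, so base 8 is a Miller–Rabin witness that 209 is composite.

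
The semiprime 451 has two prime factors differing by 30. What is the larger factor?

41

Since p = q + 30, we have 451 = q(q + 30), so q² + 30q − 451 = 0.
Discriminant: 30² + 4·451 = 900 + 1804 = 2704; √2704 = 52.
q = (−30 + 52)/2 = 11, and p = q + 30 = 41.
Check: 11 · 41 = 451.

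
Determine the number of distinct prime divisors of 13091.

13091 = 13 · 1007
1007 = 19 · 53
13091 = 13 · 19 · 53, which has 3 distinct prime factors.

3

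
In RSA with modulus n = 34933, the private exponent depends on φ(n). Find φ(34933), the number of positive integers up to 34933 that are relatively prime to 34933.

Factor: 34933 = 181 · 193.
φ(34933) = (181−1) · (193−1) = 180 · 192 = 34560.

34560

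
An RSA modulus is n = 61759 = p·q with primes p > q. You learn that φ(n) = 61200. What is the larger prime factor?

φ(n) = (p−1)(q−1) = n − (p+q) + 1, so p + q = 61759 − 61200 + 1 = 560.
p and q are the roots of t² − 560t + 61759 = 0.
Discriminant: 560² − 4·61759 = 313600 − 247036 = 66564; √66564 = 258.
q = (560 − 258)/2 = 151, p = (560 + 258)/2 = 409.
Check: 151 · 409 = 61759.

409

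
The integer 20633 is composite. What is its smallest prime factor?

47

20633 is odd.
Digit sum 14, not divisible by 3.
Ends in 3: not divisible by 5.
7: 20633 = 7·2947 + 4
11: 20633 = 11·1875 + 8
13: 20633 = 13·1587 + 2
17: 20633 = 17·1213 + 12
19: 20633 = 19·1085 + 18
23: 20633 = 23·897 + 2
29: 20633 = 29·711 + 14
31: 20633 = 31·665 + 18
37: 20633 = 37·557 + 24
41: 20633 = 41·503 + 10
43: 20633 = 43·479 + 36
47: 20633 = 47·439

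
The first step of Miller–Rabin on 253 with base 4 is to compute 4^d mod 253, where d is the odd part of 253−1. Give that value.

253 − 1 = 252 = 2^2 · 63, so d = 63.
4^1 ≡ 4 (mod 253)
4^2 ≡ 4^2 = 16 ≡ 16 (mod 253)
4^4 ≡ 16^2 = 256 ≡ 3 (mod 253)
4^8 ≡ 3^2 = 9 ≡ 9 (mod 253)
4^16 ≡ 9^2 = 81 ≡ 81 (mod 253)
4^32 ≡ 81^2 = 6561 ≡ 236 (mod 253)
63 = 32 + 16 + 8 + 4 + 2 + 1 in binary powers of 2.
So 4^63 ≡ 236 · 81 · 9 · 3 · 16 · 4 ≡ 9 (mod 253).
Squaring chain: 9 → 81; never reaches −1, so base 4 is a Miller–Rabin witness that 253 is composite.

9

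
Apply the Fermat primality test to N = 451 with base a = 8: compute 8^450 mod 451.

8^1 ≡ 8 (mod 451)
8^2 ≡ 8^2 = 64 ≡ 64 (mod 451)
8^4 ≡ 64^2 = 4096 ≡ 37 (mod 451)
8^8 ≡ 37^2 = 1369 ≡ 16 (mod 451)
8^16 ≡ 16^2 = 256 ≡ 256 (mod 451)
8^32 ≡ 256^2 = 65536 ≡ 141 (mod 451)
8^64 ≡ 141^2 = 19881 ≡ 37 (mod 451)
8^128 ≡ 37^2 = 1369 ≡ 16 (mod 451)
8^256 ≡ 16^2 = 256 ≡ 256 (mod 451)
450 = 256 + 128 + 64 + 2 in binary powers of 2.
So 8^450 ≡ 256 · 16 · 37 · 64 ≡ 122 (mod 451).
Since 122 ≠ 1, base 8 is a Fermat witness: 451 is composite.

122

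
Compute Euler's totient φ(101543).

Factor: 101543 = 13 · 73 · 107.
φ(101543) = (13−1) · (73−1) · (107−1) = 12 · 72 · 106 = 91584.

91584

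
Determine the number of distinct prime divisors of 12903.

12903 = 3 · 4301
4301 = 11 · 391
391 = 17 · 23
12903 = 3 · 11 · 17 · 23, which has 4 distinct prime factors.

4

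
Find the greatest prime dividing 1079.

1079 = 13 · 83
83 is prime.
So 1079 = 13 · 83; the largest prime factor is 83.

83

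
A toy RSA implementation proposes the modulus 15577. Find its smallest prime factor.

15577 is odd.
Digit sum 25, not divisible by 3.
Ends in 7: not divisible by 5.
7: 15577 = 7·2225 + 2
11: 15577 = 11·1416 + 1
13: 15577 = 13·1198 + 3
17: 15577 = 17·916 + 5
19: 15577 = 19·819 + 16
23: 15577 = 23·677 + 6
29: 15577 = 29·537 + 4
31: 15577 = 31·502 + 15
37: 15577 = 37·421

37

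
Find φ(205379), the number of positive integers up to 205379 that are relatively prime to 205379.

Factor: 205379 = 59^3.
φ(205379) = 59^2·(59−1) = 201898.

201898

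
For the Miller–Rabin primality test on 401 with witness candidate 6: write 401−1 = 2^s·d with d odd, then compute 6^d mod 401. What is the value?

401 − 1 = 400 = 2^4 · 25, so d = 25.
6^1 ≡ 6 (mod 401)
6^2 ≡ 6^2 = 36 ≡ 36 (mod 401)
6^4 ≡ 36^2 = 1296 ≡ 93 (mod 401)
6^8 ≡ 93^2 = 8649 ≡ 228 (mod 401)
6^16 ≡ 228^2 = 51984 ≡ 255 (mod 401)
25 = 16 + 8 + 1 in binary powers of 2.
So 6^25 ≡ 255 · 228 · 6 ≡ 371 (mod 401).
Squaring chain: 371 → 98 → 381 → 400; reaches −1, so base 6 does not prove 401 composite.

371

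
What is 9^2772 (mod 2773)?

1836

9^1 ≡ 9 (mod 2773)
9^2 ≡ 9^2 = 81 ≡ 81 (mod 2773)
9^4 ≡ 81^2 = 6561 ≡ 1015 (mod 2773)
9^8 ≡ 1015^2 = 1030225 ≡ 1442 (mod 2773)
9^16 ≡ 1442^2 = 2079364 ≡ 2387 (mod 2773)
9^32 ≡ 2387^2 = 5697769 ≡ 2027 (mod 2773)
9^64 ≡ 2027^2 = 4108729 ≡ 1916 (mod 2773)
9^128 ≡ 1916^2 = 3671056 ≡ 2377 (mod 2773)
9^256 ≡ 2377^2 = 5650129 ≡ 1528 (mod 2773)
9^512 ≡ 1528^2 = 2334784 ≡ 2691 (mod 2773)
9^1024 ≡ 2691^2 = 7241481 ≡ 1178 (mod 2773)
9^2048 ≡ 1178^2 = 1387684 ≡ 1184 (mod 2773)
2772 = 2048 + 512 + 128 + 64 + 16 + 4 in binary powers of 2.
So 9^2772 ≡ 1184 · 2691 · 2377 · 1916 · 2387 · 1015 ≡ 1836 (mod 2773).
Since 1836 ≠ 1, base 9 is a Fermat witness: 2773 is composite.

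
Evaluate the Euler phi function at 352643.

Factor: 352643 = 43 · 59 · 139.
φ(352643) = (43−1) · (59−1) · (139−1) = 42 · 58 · 138 = 336168.

336168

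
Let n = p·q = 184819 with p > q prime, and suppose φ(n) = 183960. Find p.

439

φ(n) = (p−1)(q−1) = n − (p+q) + 1, so p + q = 184819 − 183960 + 1 = 860.
p and q are the roots of t² − 860t + 184819 = 0.
Discriminant: 860² − 4·184819 = 739600 − 739276 = 324; √324 = 18.
q = (860 − 18)/2 = 421, p = (860 + 18)/2 = 439.
Check: 421 · 439 = 184819.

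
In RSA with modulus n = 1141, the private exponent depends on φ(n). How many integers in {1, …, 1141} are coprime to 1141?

Factor: 1141 = 7 · 163.
φ(1141) = (7−1) · (163−1) = 6 · 162 = 972.

972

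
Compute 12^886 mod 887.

12^1 ≡ 12 (mod 887)
12^2 ≡ 12^2 = 144 ≡ 144 (mod 887)
12^4 ≡ 144^2 = 20736 ≡ 335 (mod 887)
12^8 ≡ 335^2 = 112225 ≡ 463 (mod 887)
12^16 ≡ 463^2 = 214369 ≡ 602 (mod 887)
12^32 ≡ 602^2 = 362404 ≡ 508 (mod 887)
12^64 ≡ 508^2 = 258064 ≡ 834 (mod 887)
12^128 ≡ 834^2 = 695556 ≡ 148 (mod 887)
12^256 ≡ 148^2 = 21904 ≡ 616 (mod 887)
12^512 ≡ 616^2 = 379456 ≡ 707 (mod 887)
886 = 512 + 256 + 64 + 32 + 16 + 4 + 2 in binary powers of 2.
So 12^886 ≡ 707 · 616 · 834 · 508 · 602 · 335 · 144 ≡ 1 (mod 887).
Since the result is 1, base 12 gives no evidence that 887 is composite.

1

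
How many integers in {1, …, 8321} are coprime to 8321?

Factor: 8321 = 53 · 157.
φ(8321) = (53−1) · (157−1) = 52 · 156 = 8112.

8112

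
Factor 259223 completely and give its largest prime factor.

259223 = 53 · 4891
4891 = 67 · 73
73 is prime.
So 259223 = 53 · 67 · 73; the largest prime factor is 73.

73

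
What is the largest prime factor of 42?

7

42 = 2 · 21
21 = 3 · 7
7 is prime.
So 42 = 2 · 3 · 7; the largest prime factor is 7.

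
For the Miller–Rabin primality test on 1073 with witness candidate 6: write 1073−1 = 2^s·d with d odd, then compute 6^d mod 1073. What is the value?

734

1073 − 1 = 1072 = 2^4 · 67, so d = 67.
6^1 ≡ 6 (mod 1073)
6^2 ≡ 6^2 = 36 ≡ 36 (mod 1073)
6^4 ≡ 36^2 = 1296 ≡ 223 (mod 1073)
6^8 ≡ 223^2 = 49729 ≡ 371 (mod 1073)
6^16 ≡ 371^2 = 137641 ≡ 297 (mod 1073)
6^32 ≡ 297^2 = 88209 ≡ 223 (mod 1073)
6^64 ≡ 223^2 = 49729 ≡ 371 (mod 1073)
67 = 64 + 2 + 1 in binary powers of 2.
So 6^67 ≡ 371 · 36 · 6 ≡ 734 (mod 1073).
Squaring chain: 734 → 110 → 297 → 223; never reaches −1, so base 6 is a Miller–Rabin witness that 1073 is composite.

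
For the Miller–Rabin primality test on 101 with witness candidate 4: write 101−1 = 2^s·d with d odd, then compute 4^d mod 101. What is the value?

101 − 1 = 100 = 2^2 · 25, so d = 25.
4^1 ≡ 4 (mod 101)
4^2 ≡ 4^2 = 16 ≡ 16 (mod 101)
4^4 ≡ 16^2 = 256 ≡ 54 (mod 101)
4^8 ≡ 54^2 = 2916 ≡ 88 (mod 101)
4^16 ≡ 88^2 = 7744 ≡ 68 (mod 101)
25 = 16 + 8 + 1 in binary powers of 2.
So 4^25 ≡ 68 · 88 · 4 ≡ 100 (mod 101).
Since 4^d ≡ 100 (mod 101), base 4 does not prove 101 composite.

100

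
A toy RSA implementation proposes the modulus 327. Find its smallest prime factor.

3

327 is odd.
Digit sum 12, divisible by 3.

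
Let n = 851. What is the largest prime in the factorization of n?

851 = 23 · 37
37 is prime.
So 851 = 23 · 37; the largest prime factor is 37.

37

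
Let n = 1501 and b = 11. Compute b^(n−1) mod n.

11^1 ≡ 11 (mod 1501)
11^2 ≡ 11^2 = 121 ≡ 121 (mod 1501)
11^4 ≡ 121^2 = 14641 ≡ 1132 (mod 1501)
11^8 ≡ 1132^2 = 1281424 ≡ 1071 (mod 1501)
11^16 ≡ 1071^2 = 1147041 ≡ 277 (mod 1501)
11^32 ≡ 277^2 = 76729 ≡ 178 (mod 1501)
11^64 ≡ 178^2 = 31684 ≡ 163 (mod 1501)
11^128 ≡ 163^2 = 26569 ≡ 1052 (mod 1501)
11^256 ≡ 1052^2 = 1106704 ≡ 467 (mod 1501)
11^512 ≡ 467^2 = 218089 ≡ 444 (mod 1501)
11^1024 ≡ 444^2 = 197136 ≡ 505 (mod 1501)
1500 = 1024 + 256 + 128 + 64 + 16 + 8 + 4 in binary powers of 2.
So 11^1500 ≡ 505 · 467 · 1052 · 163 · 277 · 1071 · 1132 ≡ 495 (mod 1501).
Since 495 ≠ 1, base 11 is a Fermat witness: 1501 is composite.

495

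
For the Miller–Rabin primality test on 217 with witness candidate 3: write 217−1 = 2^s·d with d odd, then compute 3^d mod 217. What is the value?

209

217 − 1 = 216 = 2^3 · 27, so d = 27.
3^1 ≡ 3 (mod 217)
3^2 ≡ 3^2 = 9 ≡ 9 (mod 217)
3^4 ≡ 9^2 = 81 ≡ 81 (mod 217)
3^8 ≡ 81^2 = 6561 ≡ 51 (mod 217)
3^16 ≡ 51^2 = 2601 ≡ 214 (mod 217)
27 = 16 + 8 + 2 + 1 in binary powers of 2.
So 3^27 ≡ 214 · 51 · 9 · 3 ≡ 209 (mod 217).
Squaring chain: 209 → 64 → 190; never reaches −1, so base 3 is a Miller–Rabin witness that 217 is composite.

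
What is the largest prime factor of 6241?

6241 = 79 · 79
79 = 79 · 1
So 6241 = 79^2; the largest prime factor is 79.

79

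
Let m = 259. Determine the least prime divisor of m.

259 is odd.
Digit sum 16, not divisible by 3.
Ends in 9: not divisible by 5.
7: 259 = 7·37

7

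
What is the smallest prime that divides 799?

799 is odd.
Digit sum 25, not divisible by 3.
Ends in 9: not divisible by 5.
7: 799 = 7·114 + 1
11: 799 = 11·72 + 7
13: 799 = 13·61 + 6
17: 799 = 17·47

17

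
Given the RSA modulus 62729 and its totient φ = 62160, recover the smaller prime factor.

149

φ(n) = (p−1)(q−1) = n − (p+q) + 1, so p + q = 62729 − 62160 + 1 = 570.
p and q are the roots of t² − 570t + 62729 = 0.
Discriminant: 570² − 4·62729 = 324900 − 250916 = 73984; √73984 = 272.
q = (570 − 272)/2 = 149, p = (570 + 272)/2 = 421.
Check: 149 · 421 = 62729.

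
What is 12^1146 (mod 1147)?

1025

12^1 ≡ 12 (mod 1147)
12^2 ≡ 12^2 = 144 ≡ 144 (mod 1147)
12^4 ≡ 144^2 = 20736 ≡ 90 (mod 1147)
12^8 ≡ 90^2 = 8100 ≡ 71 (mod 1147)
12^16 ≡ 71^2 = 5041 ≡ 453 (mod 1147)
12^32 ≡ 453^2 = 205209 ≡ 1043 (mod 1147)
12^64 ≡ 1043^2 = 1087849 ≡ 493 (mod 1147)
12^128 ≡ 493^2 = 243049 ≡ 1032 (mod 1147)
12^256 ≡ 1032^2 = 1065024 ≡ 608 (mod 1147)
12^512 ≡ 608^2 = 369664 ≡ 330 (mod 1147)
12^1024 ≡ 330^2 = 108900 ≡ 1082 (mod 1147)
1146 = 1024 + 64 + 32 + 16 + 8 + 2 in binary powers of 2.
So 12^1146 ≡ 1082 · 493 · 1043 · 453 · 71 · 144 ≡ 1025 (mod 1147).
Since 1025 ≠ 1, base 12 is a Fermat witness: 1147 is composite.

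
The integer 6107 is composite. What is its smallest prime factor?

6107 is odd.
Digit sum 14, not divisible by 3.
Ends in 7: not divisible by 5.
7: 6107 = 7·872 + 3
11: 6107 = 11·555 + 2
13: 6107 = 13·469 + 10
17: 6107 = 17·359 + 4
19: 6107 = 19·321 + 8
23: 6107 = 23·265 + 12
29: 6107 = 29·210 + 17
31: 6107 = 31·197

31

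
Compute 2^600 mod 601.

1

2^1 ≡ 2 (mod 601)
2^2 ≡ 2^2 = 4 ≡ 4 (mod 601)
2^4 ≡ 4^2 = 16 ≡ 16 (mod 601)
2^8 ≡ 16^2 = 256 ≡ 256 (mod 601)
2^16 ≡ 256^2 = 65536 ≡ 27 (mod 601)
2^32 ≡ 27^2 = 729 ≡ 128 (mod 601)
2^64 ≡ 128^2 = 16384 ≡ 157 (mod 601)
2^128 ≡ 157^2 = 24649 ≡ 8 (mod 601)
2^256 ≡ 8^2 = 64 ≡ 64 (mod 601)
2^512 ≡ 64^2 = 4096 ≡ 490 (mod 601)
600 = 512 + 64 + 16 + 8 in binary powers of 2.
So 2^600 ≡ 490 · 157 · 27 · 256 ≡ 1 (mod 601).
Since the result is 1, base 2 gives no evidence that 601 is composite.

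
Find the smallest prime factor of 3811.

3811 is odd.
Digit sum 13, not divisible by 3.
Ends in 1: not divisible by 5.
7: 3811 = 7·544 + 3
11: 3811 = 11·346 + 5
13: 3811 = 13·293 + 2
17: 3811 = 17·224 + 3
19: 3811 = 19·200 + 11
23: 3811 = 23·165 + 16
29: 3811 = 29·131 + 12
31: 3811 = 31·122 + 29
37: 3811 = 37·103

37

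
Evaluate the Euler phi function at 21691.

Factor: 21691 = 109 · 199.
φ(21691) = (109−1) · (199−1) = 108 · 198 = 21384.

21384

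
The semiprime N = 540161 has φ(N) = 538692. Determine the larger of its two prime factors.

φ(n) = (p−1)(q−1) = n − (p+q) + 1, so p + q = 540161 − 538692 + 1 = 1470.
p and q are the roots of t² − 1470t + 540161 = 0.
Discriminant: 1470² − 4·540161 = 2160900 − 2160644 = 256; √256 = 16.
q = (1470 − 16)/2 = 727, p = (1470 + 16)/2 = 743.
Check: 727 · 743 = 540161.

743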